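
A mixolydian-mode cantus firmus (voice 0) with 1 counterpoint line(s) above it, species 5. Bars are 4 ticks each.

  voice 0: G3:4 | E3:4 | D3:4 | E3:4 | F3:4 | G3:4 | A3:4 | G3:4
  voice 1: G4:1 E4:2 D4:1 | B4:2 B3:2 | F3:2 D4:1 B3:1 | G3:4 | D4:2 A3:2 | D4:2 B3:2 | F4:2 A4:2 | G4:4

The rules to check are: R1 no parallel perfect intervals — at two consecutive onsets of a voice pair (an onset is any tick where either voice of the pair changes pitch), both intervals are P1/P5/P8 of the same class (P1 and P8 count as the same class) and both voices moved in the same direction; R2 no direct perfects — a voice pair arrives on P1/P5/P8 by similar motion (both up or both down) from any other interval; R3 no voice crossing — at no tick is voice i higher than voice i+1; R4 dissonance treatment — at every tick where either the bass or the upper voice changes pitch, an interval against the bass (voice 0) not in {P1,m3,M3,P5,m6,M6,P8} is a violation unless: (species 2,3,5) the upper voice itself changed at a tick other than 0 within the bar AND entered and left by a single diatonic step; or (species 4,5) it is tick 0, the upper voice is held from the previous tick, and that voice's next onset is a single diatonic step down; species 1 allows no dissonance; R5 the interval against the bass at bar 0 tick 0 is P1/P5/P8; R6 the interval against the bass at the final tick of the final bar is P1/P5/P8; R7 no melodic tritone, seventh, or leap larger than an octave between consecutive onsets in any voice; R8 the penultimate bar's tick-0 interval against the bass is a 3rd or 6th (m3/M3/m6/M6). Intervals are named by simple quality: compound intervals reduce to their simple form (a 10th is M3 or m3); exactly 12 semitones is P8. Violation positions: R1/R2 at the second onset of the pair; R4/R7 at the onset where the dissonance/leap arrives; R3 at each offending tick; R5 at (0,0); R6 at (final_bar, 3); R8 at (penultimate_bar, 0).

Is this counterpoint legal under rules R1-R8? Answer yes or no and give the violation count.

bar 0: v0=G3 v1=G4 (P8)
bar 1: v0=E3 v1=B4 (P5)
bar 2: v0=D3 v1=F3 (m3)
bar 3: v0=E3 v1=G3 (m3)
bar 4: v0=F3 v1=D4 (M6)
bar 5: v0=G3 v1=D4 (P5)
bar 6: v0=A3 v1=F4 (m6)
bar 7: v0=G3 v1=G4 (P8)
  R7 @ bar2.0: B3->F3 leap 6st
  R2 @ bar5.0: F3/A3 M3 -> G3/D4 P5 similar
  R7 @ bar6.0: B3->F4 leap 6st
  R1 @ bar7.0: A3/A4 P8 -> G3/G4 P8 similar

No (4 violations)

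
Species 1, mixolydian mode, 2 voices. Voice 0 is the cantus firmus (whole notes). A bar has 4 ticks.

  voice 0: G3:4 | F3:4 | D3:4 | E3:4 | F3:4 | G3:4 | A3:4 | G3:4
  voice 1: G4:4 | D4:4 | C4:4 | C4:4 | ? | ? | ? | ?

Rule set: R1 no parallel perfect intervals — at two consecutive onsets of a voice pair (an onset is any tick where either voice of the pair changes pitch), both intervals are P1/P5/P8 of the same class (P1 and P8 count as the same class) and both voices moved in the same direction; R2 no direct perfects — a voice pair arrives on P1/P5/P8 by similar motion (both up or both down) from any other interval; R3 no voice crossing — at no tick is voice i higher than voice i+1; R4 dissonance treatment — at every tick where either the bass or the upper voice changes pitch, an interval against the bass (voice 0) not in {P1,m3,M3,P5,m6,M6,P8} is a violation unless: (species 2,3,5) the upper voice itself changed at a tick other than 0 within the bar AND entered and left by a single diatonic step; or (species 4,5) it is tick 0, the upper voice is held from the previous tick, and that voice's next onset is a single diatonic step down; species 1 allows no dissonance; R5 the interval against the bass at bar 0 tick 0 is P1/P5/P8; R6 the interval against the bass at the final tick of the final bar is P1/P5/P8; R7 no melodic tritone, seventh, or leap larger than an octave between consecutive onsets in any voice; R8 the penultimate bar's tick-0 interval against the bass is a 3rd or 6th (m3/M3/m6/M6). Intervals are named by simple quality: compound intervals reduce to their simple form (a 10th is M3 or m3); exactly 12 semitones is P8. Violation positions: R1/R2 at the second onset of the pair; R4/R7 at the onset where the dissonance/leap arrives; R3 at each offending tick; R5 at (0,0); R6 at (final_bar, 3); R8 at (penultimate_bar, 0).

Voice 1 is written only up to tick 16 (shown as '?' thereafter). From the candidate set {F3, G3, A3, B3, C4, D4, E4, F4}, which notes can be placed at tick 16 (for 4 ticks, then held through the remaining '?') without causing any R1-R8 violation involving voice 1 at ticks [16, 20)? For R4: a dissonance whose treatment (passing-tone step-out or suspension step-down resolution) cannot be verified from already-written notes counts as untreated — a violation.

{A3, C4, D4, F3}

F3: legal
G3: violates R4
A3: legal
B3: violates R4
C4: legal
D4: legal
E4: violates R4
F4: violates R2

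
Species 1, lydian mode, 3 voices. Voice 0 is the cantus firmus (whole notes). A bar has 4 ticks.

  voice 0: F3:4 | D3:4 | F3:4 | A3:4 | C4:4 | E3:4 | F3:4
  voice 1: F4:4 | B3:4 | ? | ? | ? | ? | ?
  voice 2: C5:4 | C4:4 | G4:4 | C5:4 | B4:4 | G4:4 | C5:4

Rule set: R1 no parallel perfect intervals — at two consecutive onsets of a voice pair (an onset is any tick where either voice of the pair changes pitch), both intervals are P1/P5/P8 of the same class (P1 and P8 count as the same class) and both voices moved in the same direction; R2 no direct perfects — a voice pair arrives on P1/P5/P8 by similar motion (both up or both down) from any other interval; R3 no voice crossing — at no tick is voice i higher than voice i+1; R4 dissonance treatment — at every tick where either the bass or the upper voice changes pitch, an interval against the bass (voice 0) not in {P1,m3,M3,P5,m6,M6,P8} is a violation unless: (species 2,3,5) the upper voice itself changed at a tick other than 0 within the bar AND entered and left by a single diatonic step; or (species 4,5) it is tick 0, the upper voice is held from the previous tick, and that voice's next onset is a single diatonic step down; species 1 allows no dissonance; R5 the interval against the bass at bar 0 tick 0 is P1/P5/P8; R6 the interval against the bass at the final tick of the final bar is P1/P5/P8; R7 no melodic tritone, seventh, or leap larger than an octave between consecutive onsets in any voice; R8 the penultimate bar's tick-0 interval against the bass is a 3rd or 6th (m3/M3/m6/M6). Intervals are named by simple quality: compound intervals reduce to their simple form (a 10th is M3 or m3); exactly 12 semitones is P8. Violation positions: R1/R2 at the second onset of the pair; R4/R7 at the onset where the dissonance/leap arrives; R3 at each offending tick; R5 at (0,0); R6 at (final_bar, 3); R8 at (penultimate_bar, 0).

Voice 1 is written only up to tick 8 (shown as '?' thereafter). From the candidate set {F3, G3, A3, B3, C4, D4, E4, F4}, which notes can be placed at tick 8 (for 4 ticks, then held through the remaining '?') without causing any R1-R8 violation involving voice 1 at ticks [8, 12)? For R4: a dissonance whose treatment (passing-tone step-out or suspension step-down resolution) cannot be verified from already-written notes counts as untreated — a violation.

F3: violates R7
G3: violates R4
A3: legal
B3: violates R4
C4: violates R2
D4: legal
E4: violates R4
F4: violates R2,R7

{A3, D4}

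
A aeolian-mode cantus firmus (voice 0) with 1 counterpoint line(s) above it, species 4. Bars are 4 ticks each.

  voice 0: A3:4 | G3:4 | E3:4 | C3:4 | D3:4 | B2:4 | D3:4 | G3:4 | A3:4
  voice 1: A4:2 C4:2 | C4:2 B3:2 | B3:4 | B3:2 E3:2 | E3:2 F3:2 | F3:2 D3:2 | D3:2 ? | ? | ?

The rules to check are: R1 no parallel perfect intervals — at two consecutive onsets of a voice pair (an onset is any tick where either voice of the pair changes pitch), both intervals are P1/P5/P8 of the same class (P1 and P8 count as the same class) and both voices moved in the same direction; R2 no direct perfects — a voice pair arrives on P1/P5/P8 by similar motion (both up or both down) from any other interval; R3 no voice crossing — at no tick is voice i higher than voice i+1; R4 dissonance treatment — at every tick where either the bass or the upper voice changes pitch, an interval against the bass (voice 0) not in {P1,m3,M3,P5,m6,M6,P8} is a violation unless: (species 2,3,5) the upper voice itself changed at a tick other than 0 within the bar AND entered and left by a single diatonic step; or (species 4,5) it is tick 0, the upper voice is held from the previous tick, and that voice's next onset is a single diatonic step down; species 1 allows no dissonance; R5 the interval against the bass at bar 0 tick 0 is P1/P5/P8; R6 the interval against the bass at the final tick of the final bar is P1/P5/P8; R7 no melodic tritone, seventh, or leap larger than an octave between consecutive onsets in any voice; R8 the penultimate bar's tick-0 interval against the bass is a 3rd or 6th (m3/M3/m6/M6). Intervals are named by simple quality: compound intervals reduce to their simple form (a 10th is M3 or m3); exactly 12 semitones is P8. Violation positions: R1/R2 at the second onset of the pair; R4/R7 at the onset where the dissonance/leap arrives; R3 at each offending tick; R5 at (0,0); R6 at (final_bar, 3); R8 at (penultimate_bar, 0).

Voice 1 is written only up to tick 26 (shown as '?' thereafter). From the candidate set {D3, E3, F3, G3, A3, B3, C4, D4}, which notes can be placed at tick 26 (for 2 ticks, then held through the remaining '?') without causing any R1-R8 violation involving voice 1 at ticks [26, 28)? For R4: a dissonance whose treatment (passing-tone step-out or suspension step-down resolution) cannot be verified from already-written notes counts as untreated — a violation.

D3: legal
E3: violates R4
F3: legal
G3: violates R4
A3: legal
B3: legal
C4: violates R4,R7
D4: legal

{A3, B3, D3, D4, F3}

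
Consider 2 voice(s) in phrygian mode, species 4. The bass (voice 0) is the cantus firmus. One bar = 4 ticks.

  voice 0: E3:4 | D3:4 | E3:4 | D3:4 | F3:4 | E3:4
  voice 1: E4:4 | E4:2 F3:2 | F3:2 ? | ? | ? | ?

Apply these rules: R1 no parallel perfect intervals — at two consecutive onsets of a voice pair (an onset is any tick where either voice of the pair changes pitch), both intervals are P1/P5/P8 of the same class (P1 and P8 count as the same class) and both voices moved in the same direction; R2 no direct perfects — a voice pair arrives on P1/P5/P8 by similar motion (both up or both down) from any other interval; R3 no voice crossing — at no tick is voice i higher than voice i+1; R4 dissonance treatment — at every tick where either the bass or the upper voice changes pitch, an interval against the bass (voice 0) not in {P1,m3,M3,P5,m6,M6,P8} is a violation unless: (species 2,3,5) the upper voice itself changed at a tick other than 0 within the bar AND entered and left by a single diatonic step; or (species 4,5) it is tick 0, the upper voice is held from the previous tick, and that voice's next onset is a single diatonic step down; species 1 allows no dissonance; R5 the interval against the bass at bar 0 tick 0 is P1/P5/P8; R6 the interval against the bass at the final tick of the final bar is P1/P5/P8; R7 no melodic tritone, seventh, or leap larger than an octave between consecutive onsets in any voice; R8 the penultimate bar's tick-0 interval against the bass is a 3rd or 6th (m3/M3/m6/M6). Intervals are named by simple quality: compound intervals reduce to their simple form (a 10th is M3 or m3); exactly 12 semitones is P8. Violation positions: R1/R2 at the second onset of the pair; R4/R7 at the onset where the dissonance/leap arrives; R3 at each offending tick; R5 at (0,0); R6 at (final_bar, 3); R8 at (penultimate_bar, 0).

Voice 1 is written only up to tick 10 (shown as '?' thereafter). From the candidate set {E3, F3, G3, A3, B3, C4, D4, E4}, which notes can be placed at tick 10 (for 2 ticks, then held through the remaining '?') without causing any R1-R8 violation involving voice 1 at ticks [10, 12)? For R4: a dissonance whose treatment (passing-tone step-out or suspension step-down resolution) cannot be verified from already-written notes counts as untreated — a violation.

E3: legal
F3: legal
G3: legal
A3: violates R4
B3: violates R7
C4: legal
D4: violates R4
E4: violates R7

{C4, E3, F3, G3}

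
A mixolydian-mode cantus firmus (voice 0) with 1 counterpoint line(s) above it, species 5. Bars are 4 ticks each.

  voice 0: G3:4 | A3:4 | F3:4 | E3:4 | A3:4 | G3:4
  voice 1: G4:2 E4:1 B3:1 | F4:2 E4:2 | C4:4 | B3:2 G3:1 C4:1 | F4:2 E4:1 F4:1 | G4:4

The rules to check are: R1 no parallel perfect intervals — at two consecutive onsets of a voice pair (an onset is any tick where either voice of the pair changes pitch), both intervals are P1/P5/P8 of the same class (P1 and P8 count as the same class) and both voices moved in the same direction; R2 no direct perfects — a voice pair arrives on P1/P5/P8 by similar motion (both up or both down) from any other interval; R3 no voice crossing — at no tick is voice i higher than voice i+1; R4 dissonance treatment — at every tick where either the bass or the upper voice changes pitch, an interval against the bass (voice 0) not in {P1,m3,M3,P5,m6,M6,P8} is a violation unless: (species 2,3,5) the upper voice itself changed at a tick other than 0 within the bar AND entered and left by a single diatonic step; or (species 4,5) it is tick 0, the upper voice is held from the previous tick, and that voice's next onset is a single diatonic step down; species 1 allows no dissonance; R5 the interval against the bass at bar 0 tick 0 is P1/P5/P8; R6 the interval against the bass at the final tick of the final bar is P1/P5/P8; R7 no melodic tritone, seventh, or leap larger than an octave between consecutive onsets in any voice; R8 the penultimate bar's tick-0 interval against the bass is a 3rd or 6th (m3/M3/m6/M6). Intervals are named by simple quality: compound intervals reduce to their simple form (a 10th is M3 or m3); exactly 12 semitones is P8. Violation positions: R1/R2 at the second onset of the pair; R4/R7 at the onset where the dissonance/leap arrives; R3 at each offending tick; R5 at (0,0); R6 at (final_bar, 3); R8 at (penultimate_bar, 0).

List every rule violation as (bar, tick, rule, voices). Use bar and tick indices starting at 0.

bar 0: v0=G3 v1=G4 downbeat P8
bar 1: v0=A3 v1=F4 downbeat m6
bar 2: v0=F3 v1=C4 downbeat P5
bar 3: v0=E3 v1=B3 downbeat P5
bar 4: v0=A3 v1=F4 downbeat m6
bar 5: v0=G3 v1=G4 downbeat P8
  -> R7 @ bar 1 tick 0 v(1,): B3->F4 leap 6st
  -> R1 @ bar 2 tick 0 v(0, 1): A3/E4 P5 -> F3/C4 P5 similar
  -> R1 @ bar 3 tick 0 v(0, 1): F3/C4 P5 -> E3/B3 P5 similar

(1, 0, R7, (1,))
(2, 0, R1, (0, 1))
(3, 0, R1, (0, 1))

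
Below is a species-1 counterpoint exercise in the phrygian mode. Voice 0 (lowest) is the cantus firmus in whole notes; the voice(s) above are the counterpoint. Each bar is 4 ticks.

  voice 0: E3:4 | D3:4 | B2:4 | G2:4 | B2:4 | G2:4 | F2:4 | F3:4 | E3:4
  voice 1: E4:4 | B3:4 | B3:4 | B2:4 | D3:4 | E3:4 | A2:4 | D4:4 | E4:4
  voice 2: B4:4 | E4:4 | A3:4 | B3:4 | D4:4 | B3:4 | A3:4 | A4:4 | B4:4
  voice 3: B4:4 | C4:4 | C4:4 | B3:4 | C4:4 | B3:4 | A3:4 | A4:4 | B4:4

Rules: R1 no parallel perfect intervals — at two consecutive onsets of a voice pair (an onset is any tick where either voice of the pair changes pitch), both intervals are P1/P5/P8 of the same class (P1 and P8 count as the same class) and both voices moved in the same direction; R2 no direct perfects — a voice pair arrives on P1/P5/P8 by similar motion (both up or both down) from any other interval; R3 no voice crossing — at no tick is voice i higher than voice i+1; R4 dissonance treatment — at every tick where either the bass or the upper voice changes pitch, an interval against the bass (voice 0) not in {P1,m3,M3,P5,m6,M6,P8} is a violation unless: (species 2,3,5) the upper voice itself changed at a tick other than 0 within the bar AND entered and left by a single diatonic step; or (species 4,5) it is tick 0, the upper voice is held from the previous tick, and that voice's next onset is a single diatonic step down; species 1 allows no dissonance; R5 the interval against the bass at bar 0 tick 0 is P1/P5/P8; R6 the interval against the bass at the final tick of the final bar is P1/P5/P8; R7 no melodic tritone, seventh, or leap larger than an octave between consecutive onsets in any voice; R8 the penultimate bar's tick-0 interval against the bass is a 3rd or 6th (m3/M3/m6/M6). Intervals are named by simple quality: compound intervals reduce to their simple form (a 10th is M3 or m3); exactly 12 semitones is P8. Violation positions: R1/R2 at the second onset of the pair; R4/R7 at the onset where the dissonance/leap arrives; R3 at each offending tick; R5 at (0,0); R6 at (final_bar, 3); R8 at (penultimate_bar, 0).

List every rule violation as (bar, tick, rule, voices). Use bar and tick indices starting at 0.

bar 0: v0=E3 v1=E4 v2=B4 v3=B4 downbeat P5
bar 1: v0=D3 v1=B3 v2=E4 v3=C4 downbeat m7
bar 2: v0=B2 v1=B3 v2=A3 v3=C4 downbeat m2
bar 3: v0=G2 v1=B2 v2=B3 v3=B3 downbeat M3
bar 4: v0=B2 v1=D3 v2=D4 v3=C4 downbeat m2
bar 5: v0=G2 v1=E3 v2=B3 v3=B3 downbeat M3
bar 6: v0=F2 v1=A2 v2=A3 v3=A3 downbeat M3
bar 7: v0=F3 v1=D4 v2=A4 v3=A4 downbeat M3
bar 8: v0=E3 v1=E4 v2=B4 v3=B4 downbeat P5
  -> R3 @ bar 1 tick 0 v(2, 3): E4 above C4
  -> R4 @ bar 1 tick 0 v(0, 2): D3/E4 M2 untreated
  -> R4 @ bar 1 tick 0 v(0, 3): D3/C4 m7 untreated
  -> R7 @ bar 1 tick 0 v(3,): B4->C4 leap 11st
  -> R3 @ bar 1 tick 1 v(2, 3): E4 above C4
  -> R3 @ bar 1 tick 2 v(2, 3): E4 above C4
  -> R3 @ bar 1 tick 3 v(2, 3): E4 above C4
  -> R3 @ bar 2 tick 0 v(1, 2): B3 above A3
  -> R4 @ bar 2 tick 0 v(0, 2): B2/A3 m7 untreated
  -> R4 @ bar 2 tick 0 v(0, 3): B2/C4 m2 untreated
  -> R3 @ bar 2 tick 1 v(1, 2): B3 above A3
  -> R3 @ bar 2 tick 2 v(1, 2): B3 above A3
  -> R3 @ bar 2 tick 3 v(1, 2): B3 above A3
  -> R2 @ bar 3 tick 0 v(1, 3): B3/C4 m2 -> B2/B3 P8 similar
  -> R1 @ bar 4 tick 0 v(1, 2): B2/B3 P8 -> D3/D4 P8 similar
  -> R3 @ bar 4 tick 0 v(2, 3): D4 above C4
  -> R4 @ bar 4 tick 0 v(0, 3): B2/C4 m2 untreated
  -> R3 @ bar 4 tick 1 v(2, 3): D4 above C4
  -> R3 @ bar 4 tick 2 v(2, 3): D4 above C4
  -> R3 @ bar 4 tick 3 v(2, 3): D4 above C4
  -> R2 @ bar 5 tick 0 v(2, 3): D4/C4 M2 -> B3/B3 P1 similar
  -> R1 @ bar 6 tick 0 v(2, 3): B3/B3 P1 -> A3/A3 P1 similar
  -> R2 @ bar 6 tick 0 v(1, 2): E3/B3 P5 -> A2/A3 P8 similar
  -> R2 @ bar 6 tick 0 v(1, 3): E3/B3 P5 -> A2/A3 P8 similar
  -> R1 @ bar 7 tick 0 v(2, 3): A3/A3 P1 -> A4/A4 P1 similar
  -> R2 @ bar 7 tick 0 v(1, 2): A2/A3 P8 -> D4/A4 P5 similar
  -> R2 @ bar 7 tick 0 v(1, 3): A2/A3 P8 -> D4/A4 P5 similar
  -> R7 @ bar 7 tick 0 v(1,): A2->D4 leap 17st
  -> R1 @ bar 8 tick 0 v(1, 2): D4/A4 P5 -> E4/B4 P5 similar
  -> R1 @ bar 8 tick 0 v(1, 3): D4/A4 P5 -> E4/B4 P5 similar
  -> R1 @ bar 8 tick 0 v(2, 3): A4/A4 P1 -> B4/B4 P1 similar

(1, 0, R3, (2, 3))
(1, 0, R4, (0, 2))
(1, 0, R4, (0, 3))
(1, 0, R7, (3,))
(1, 1, R3, (2, 3))
(1, 2, R3, (2, 3))
(1, 3, R3, (2, 3))
(2, 0, R3, (1, 2))
(2, 0, R4, (0, 2))
(2, 0, R4, (0, 3))
(2, 1, R3, (1, 2))
(2, 2, R3, (1, 2))
(2, 3, R3, (1, 2))
(3, 0, R2, (1, 3))
(4, 0, R1, (1, 2))
(4, 0, R3, (2, 3))
(4, 0, R4, (0, 3))
(4, 1, R3, (2, 3))
(4, 2, R3, (2, 3))
(4, 3, R3, (2, 3))
(5, 0, R2, (2, 3))
(6, 0, R1, (2, 3))
(6, 0, R2, (1, 2))
(6, 0, R2, (1, 3))
(7, 0, R1, (2, 3))
(7, 0, R2, (1, 2))
(7, 0, R2, (1, 3))
(7, 0, R7, (1,))
(8, 0, R1, (1, 2))
(8, 0, R1, (1, 3))
(8, 0, R1, (2, 3))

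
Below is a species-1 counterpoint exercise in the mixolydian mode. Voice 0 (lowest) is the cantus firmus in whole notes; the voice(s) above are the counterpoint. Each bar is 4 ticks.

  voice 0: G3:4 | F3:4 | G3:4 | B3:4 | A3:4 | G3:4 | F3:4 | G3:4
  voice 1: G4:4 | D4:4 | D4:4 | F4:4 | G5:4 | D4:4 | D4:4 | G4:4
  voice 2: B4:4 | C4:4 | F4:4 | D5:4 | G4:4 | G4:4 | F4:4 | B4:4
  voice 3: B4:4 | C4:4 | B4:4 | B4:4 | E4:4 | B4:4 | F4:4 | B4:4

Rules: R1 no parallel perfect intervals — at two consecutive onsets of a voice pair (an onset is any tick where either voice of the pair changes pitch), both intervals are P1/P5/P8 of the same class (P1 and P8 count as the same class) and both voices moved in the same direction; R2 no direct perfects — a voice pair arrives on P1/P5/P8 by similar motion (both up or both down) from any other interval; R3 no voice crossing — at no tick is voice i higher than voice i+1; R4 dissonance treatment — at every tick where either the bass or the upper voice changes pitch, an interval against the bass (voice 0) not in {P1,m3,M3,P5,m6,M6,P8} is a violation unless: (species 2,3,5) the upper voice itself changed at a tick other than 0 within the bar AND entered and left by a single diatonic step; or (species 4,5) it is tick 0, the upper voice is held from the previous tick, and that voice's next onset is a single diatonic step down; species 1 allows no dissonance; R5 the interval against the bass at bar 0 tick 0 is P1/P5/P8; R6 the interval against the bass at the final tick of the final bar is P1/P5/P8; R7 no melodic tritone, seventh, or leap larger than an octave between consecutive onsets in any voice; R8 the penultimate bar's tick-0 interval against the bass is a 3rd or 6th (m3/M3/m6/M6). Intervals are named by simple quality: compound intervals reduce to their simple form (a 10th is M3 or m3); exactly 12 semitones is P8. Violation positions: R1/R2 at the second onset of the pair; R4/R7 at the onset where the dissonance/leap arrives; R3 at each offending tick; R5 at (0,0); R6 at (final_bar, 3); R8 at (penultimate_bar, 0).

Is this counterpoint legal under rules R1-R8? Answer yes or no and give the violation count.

bar 0: v0=G3 v1=G4 v2=B4 v3=B4 (M3)
bar 1: v0=F3 v1=D4 v2=C4 v3=C4 (P5)
bar 2: v0=G3 v1=D4 v2=F4 v3=B4 (M3)
bar 3: v0=B3 v1=F4 v2=D5 v3=B4 (P8)
bar 4: v0=A3 v1=G5 v2=G4 v3=E4 (P5)
bar 5: v0=G3 v1=D4 v2=G4 v3=B4 (M3)
bar 6: v0=F3 v1=D4 v2=F4 v3=F4 (P8)
bar 7: v0=G3 v1=G4 v2=B4 v3=B4 (M3)
  R5 @ bar0.0: opens on M3
  R5 @ bar0.0: opens on M3
  R1 @ bar1.0: B4/B4 P1 -> C4/C4 P1 similar
  R2 @ bar1.0: G3/B4 M3 -> F3/C4 P5 similar
  R2 @ bar1.0: G3/B4 M3 -> F3/C4 P5 similar
  R3 @ bar1.0: D4 above C4
  R7 @ bar1.0: B4->C4 leap 11st
  R7 @ bar1.0: B4->C4 leap 11st
  R3 @ bar1.1: D4 above C4
  R3 @ bar1.2: D4 above C4
  R3 @ bar1.3: D4 above C4
  R4 @ bar2.0: G3/F4 m7 untreated
  R7 @ bar2.0: C4->B4 leap 11st
  R3 @ bar3.0: D5 above B4
  R4 @ bar3.0: B3/F4 TT untreated
  R3 @ bar3.1: D5 above B4
  R3 @ bar3.2: D5 above B4
  R3 @ bar3.3: D5 above B4
  R2 @ bar4.0: B3/B4 P8 -> A3/E4 P5 similar
  R3 @ bar4.0: G5 above G4
  R3 @ bar4.0: G4 above E4
  R4 @ bar4.0: A3/G5 m7 untreated
  R4 @ bar4.0: A3/G4 m7 untreated
  R7 @ bar4.0: F4->G5 leap 14st
  R3 @ bar4.1: G5 above G4
  R3 @ bar4.1: G4 above E4
  R3 @ bar4.2: G5 above G4
  R3 @ bar4.2: G4 above E4
  R3 @ bar4.3: G5 above G4
  R3 @ bar4.3: G4 above E4
  R2 @ bar5.0: A3/G5 m7 -> G3/D4 P5 similar
  R7 @ bar5.0: G5->D4 leap 17st
  R1 @ bar6.0: G3/G4 P8 -> F3/F4 P8 similar
  R2 @ bar6.0: G3/B4 M3 -> F3/F4 P8 similar
  R2 @ bar6.0: G4/B4 M3 -> F4/F4 P1 similar
  R7 @ bar6.0: B4->F4 leap 6st
  R8 @ bar6.0: penult P8 not 3rd/6th
  R8 @ bar6.0: penult P8 not 3rd/6th
  R1 @ bar7.0: F4/F4 P1 -> B4/B4 P1 similar
  R2 @ bar7.0: F3/D4 M6 -> G3/G4 P8 similar
  R7 @ bar7.0: F4->B4 leap 6st
  R7 @ bar7.0: F4->B4 leap 6st
  R6 @ bar7.3: closes on M3
  R6 @ bar7.3: closes on M3

No (44 violations)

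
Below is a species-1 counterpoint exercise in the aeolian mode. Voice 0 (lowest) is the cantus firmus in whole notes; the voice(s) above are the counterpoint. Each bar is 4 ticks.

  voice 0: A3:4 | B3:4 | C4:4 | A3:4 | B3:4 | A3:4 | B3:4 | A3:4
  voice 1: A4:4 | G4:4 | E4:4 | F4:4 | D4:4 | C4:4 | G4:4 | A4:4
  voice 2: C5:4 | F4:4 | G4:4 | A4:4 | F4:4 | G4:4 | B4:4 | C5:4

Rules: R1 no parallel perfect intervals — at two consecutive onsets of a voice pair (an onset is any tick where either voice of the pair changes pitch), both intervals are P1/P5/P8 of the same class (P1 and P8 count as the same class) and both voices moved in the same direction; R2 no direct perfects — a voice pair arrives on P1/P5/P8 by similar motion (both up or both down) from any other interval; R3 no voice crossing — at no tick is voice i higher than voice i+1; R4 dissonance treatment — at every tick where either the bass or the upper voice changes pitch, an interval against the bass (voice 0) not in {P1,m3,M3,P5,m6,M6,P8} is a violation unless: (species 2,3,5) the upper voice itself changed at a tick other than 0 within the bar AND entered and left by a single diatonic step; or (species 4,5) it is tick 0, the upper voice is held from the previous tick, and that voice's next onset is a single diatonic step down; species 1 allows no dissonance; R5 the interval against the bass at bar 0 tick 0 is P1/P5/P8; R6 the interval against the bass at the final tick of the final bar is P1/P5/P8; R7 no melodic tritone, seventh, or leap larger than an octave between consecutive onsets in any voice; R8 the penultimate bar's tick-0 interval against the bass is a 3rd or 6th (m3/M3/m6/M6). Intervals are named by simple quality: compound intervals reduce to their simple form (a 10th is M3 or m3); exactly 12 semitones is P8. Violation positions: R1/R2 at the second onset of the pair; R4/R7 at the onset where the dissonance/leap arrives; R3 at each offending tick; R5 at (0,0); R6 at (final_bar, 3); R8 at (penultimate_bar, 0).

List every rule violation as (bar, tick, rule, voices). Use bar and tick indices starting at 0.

bar 0: v0=A3 v1=A4 v2=C5 downbeat m3
bar 1: v0=B3 v1=G4 v2=F4 downbeat TT
bar 2: v0=C4 v1=E4 v2=G4 downbeat P5
bar 3: v0=A3 v1=F4 v2=A4 downbeat P8
bar 4: v0=B3 v1=D4 v2=F4 downbeat TT
bar 5: v0=A3 v1=C4 v2=G4 downbeat m7
bar 6: v0=B3 v1=G4 v2=B4 downbeat P8
bar 7: v0=A3 v1=A4 v2=C5 downbeat m3
  -> R5 @ bar 0 tick 0 v(0, 2): opens on m3
  -> R3 @ bar 1 tick 0 v(1, 2): G4 above F4
  -> R4 @ bar 1 tick 0 v(0, 2): B3/F4 TT untreated
  -> R3 @ bar 1 tick 1 v(1, 2): G4 above F4
  -> R3 @ bar 1 tick 2 v(1, 2): G4 above F4
  -> R3 @ bar 1 tick 3 v(1, 2): G4 above F4
  -> R2 @ bar 2 tick 0 v(0, 2): B3/F4 TT -> C4/G4 P5 similar
  -> R4 @ bar 4 tick 0 v(0, 2): B3/F4 TT untreated
  -> R4 @ bar 5 tick 0 v(0, 2): A3/G4 m7 untreated
  -> R2 @ bar 6 tick 0 v(0, 2): A3/G4 m7 -> B3/B4 P8 similar
  -> R8 @ bar 6 tick 0 v(0, 2): penult P8 not 3rd/6th
  -> R6 @ bar 7 tick 3 v(0, 2): closes on m3

(0, 0, R5, (0, 2))
(1, 0, R3, (1, 2))
(1, 0, R4, (0, 2))
(1, 1, R3, (1, 2))
(1, 2, R3, (1, 2))
(1, 3, R3, (1, 2))
(2, 0, R2, (0, 2))
(4, 0, R4, (0, 2))
(5, 0, R4, (0, 2))
(6, 0, R2, (0, 2))
(6, 0, R8, (0, 2))
(7, 3, R6, (0, 2))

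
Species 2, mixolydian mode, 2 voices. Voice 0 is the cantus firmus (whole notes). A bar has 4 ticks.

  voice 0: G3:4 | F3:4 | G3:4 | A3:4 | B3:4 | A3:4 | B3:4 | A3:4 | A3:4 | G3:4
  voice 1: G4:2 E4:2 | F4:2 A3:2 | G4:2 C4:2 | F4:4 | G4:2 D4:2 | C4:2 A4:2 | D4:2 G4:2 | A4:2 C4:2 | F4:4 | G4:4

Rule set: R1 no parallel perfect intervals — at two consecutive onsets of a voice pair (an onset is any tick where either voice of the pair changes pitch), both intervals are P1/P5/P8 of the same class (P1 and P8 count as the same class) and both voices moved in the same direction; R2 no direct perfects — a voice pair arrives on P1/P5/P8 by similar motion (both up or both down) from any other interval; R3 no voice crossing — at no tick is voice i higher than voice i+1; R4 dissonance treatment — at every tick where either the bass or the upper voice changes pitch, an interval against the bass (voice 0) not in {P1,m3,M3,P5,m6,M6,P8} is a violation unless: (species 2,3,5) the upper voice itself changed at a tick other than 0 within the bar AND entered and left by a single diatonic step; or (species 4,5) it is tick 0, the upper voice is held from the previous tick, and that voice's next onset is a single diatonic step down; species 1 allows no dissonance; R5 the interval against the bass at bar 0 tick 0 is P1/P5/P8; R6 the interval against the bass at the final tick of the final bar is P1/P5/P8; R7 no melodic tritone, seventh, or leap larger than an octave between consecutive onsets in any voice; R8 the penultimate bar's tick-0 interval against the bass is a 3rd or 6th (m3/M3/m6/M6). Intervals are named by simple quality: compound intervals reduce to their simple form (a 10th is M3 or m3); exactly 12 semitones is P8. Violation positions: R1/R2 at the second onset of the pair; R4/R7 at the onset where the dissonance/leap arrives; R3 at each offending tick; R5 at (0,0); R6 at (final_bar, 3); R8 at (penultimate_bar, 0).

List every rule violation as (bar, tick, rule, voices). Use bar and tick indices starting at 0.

bar 0: v0=G3 v1=G4 downbeat P8
bar 1: v0=F3 v1=F4 downbeat P8
bar 2: v0=G3 v1=G4 downbeat P8
bar 3: v0=A3 v1=F4 downbeat m6
bar 4: v0=B3 v1=G4 downbeat m6
bar 5: v0=A3 v1=C4 downbeat m3
bar 6: v0=B3 v1=D4 downbeat m3
bar 7: v0=A3 v1=A4 downbeat P8
bar 8: v0=A3 v1=F4 downbeat m6
bar 9: v0=G3 v1=G4 downbeat P8
  -> R2 @ bar 2 tick 0 v(0, 1): F3/A3 M3 -> G3/G4 P8 similar
  -> R7 @ bar 2 tick 0 v(1,): A3->G4 leap 10st
  -> R4 @ bar 2 tick 2 v(0, 1): G3/C4 P4 untreated

(2, 0, R2, (0, 1))
(2, 0, R7, (1,))
(2, 2, R4, (0, 1))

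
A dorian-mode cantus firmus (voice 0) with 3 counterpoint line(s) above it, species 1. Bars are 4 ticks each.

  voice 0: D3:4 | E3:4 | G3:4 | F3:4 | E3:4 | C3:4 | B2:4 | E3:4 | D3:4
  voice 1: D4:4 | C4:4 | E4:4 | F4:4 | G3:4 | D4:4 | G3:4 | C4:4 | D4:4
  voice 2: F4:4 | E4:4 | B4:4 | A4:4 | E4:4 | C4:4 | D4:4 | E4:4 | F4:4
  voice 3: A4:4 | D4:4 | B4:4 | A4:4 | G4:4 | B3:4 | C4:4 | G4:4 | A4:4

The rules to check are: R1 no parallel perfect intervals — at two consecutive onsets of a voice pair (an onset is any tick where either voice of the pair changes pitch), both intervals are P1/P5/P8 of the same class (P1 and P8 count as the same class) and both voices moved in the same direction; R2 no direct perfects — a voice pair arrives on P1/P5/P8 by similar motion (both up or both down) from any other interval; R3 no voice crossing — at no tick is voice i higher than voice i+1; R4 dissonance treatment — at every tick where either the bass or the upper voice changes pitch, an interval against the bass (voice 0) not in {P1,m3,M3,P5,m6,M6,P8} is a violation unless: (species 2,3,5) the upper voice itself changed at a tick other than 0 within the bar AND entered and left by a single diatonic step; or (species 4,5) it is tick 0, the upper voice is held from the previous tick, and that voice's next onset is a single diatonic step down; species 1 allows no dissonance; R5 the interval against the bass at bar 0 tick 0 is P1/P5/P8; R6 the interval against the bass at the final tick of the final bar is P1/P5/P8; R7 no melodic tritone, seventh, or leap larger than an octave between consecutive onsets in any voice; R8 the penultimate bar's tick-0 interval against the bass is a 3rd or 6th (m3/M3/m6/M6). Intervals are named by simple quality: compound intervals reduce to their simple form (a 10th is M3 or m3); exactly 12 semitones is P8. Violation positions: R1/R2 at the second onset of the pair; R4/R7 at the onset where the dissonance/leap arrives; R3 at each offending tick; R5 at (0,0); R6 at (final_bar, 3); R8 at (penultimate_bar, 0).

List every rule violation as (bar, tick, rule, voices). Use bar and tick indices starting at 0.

(0, 0, R5, (0, 2))
(1, 0, R3, (2, 3))
(1, 0, R4, (0, 3))
(1, 1, R3, (2, 3))
(1, 2, R3, (2, 3))
(1, 3, R3, (2, 3))
(2, 0, R2, (1, 2))
(2, 0, R2, (1, 3))
(2, 0, R2, (2, 3))
(3, 0, R1, (2, 3))
(4, 0, R2, (0, 2))
(4, 0, R2, (1, 3))
(4, 0, R7, (1,))
(5, 0, R1, (0, 2))
(5, 0, R3, (1, 2))
(5, 0, R3, (2, 3))
(5, 0, R4, (0, 1))
(5, 0, R4, (0, 3))
(5, 1, R3, (1, 2))
(5, 1, R3, (2, 3))
(5, 2, R3, (1, 2))
(5, 2, R3, (2, 3))
(5, 3, R3, (1, 2))
(5, 3, R3, (2, 3))
(6, 0, R3, (2, 3))
(6, 0, R4, (0, 3))
(6, 1, R3, (2, 3))
(6, 2, R3, (2, 3))
(6, 3, R3, (2, 3))
(7, 0, R2, (0, 2))
(7, 0, R2, (1, 3))
(7, 0, R8, (0, 2))
(8, 0, R1, (1, 3))
(8, 3, R6, (0, 2))

bar 0: v0=D3 v1=D4 v2=F4 v3=A4 downbeat P5
bar 1: v0=E3 v1=C4 v2=E4 v3=D4 downbeat m7
bar 2: v0=G3 v1=E4 v2=B4 v3=B4 downbeat M3
bar 3: v0=F3 v1=F4 v2=A4 v3=A4 downbeat M3
bar 4: v0=E3 v1=G3 v2=E4 v3=G4 downbeat m3
bar 5: v0=C3 v1=D4 v2=C4 v3=B3 downbeat M7
bar 6: v0=B2 v1=G3 v2=D4 v3=C4 downbeat m2
bar 7: v0=E3 v1=C4 v2=E4 v3=G4 downbeat m3
bar 8: v0=D3 v1=D4 v2=F4 v3=A4 downbeat P5
  -> R5 @ bar 0 tick 0 v(0, 2): opens on m3
  -> R3 @ bar 1 tick 0 v(2, 3): E4 above D4
  -> R4 @ bar 1 tick 0 v(0, 3): E3/D4 m7 untreated
  -> R3 @ bar 1 tick 1 v(2, 3): E4 above D4
  -> R3 @ bar 1 tick 2 v(2, 3): E4 above D4
  -> R3 @ bar 1 tick 3 v(2, 3): E4 above D4
  -> R2 @ bar 2 tick 0 v(1, 2): C4/E4 M3 -> E4/B4 P5 similar
  -> R2 @ bar 2 tick 0 v(1, 3): C4/D4 M2 -> E4/B4 P5 similar
  -> R2 @ bar 2 tick 0 v(2, 3): E4/D4 M2 -> B4/B4 P1 similar
  -> R1 @ bar 3 tick 0 v(2, 3): B4/B4 P1 -> A4/A4 P1 similar
  -> R2 @ bar 4 tick 0 v(0, 2): F3/A4 M3 -> E3/E4 P8 similar
  -> R2 @ bar 4 tick 0 v(1, 3): F4/A4 M3 -> G3/G4 P8 similar
  -> R7 @ bar 4 tick 0 v(1,): F4->G3 leap 10st
  -> R1 @ bar 5 tick 0 v(0, 2): E3/E4 P8 -> C3/C4 P8 similar
  -> R3 @ bar 5 tick 0 v(1, 2): D4 above C4
  -> R3 @ bar 5 tick 0 v(2, 3): C4 above B3
  -> R4 @ bar 5 tick 0 v(0, 1): C3/D4 M2 untreated
  -> R4 @ bar 5 tick 0 v(0, 3): C3/B3 M7 untreated
  -> R3 @ bar 5 tick 1 v(1, 2): D4 above C4
  -> R3 @ bar 5 tick 1 v(2, 3): C4 above B3
  -> R3 @ bar 5 tick 2 v(1, 2): D4 above C4
  -> R3 @ bar 5 tick 2 v(2, 3): C4 above B3
  -> R3 @ bar 5 tick 3 v(1, 2): D4 above C4
  -> R3 @ bar 5 tick 3 v(2, 3): C4 above B3
  -> R3 @ bar 6 tick 0 v(2, 3): D4 above C4
  -> R4 @ bar 6 tick 0 v(0, 3): B2/C4 m2 untreated
  -> R3 @ bar 6 tick 1 v(2, 3): D4 above C4
  -> R3 @ bar 6 tick 2 v(2, 3): D4 above C4
  -> R3 @ bar 6 tick 3 v(2, 3): D4 above C4
  -> R2 @ bar 7 tick 0 v(0, 2): B2/D4 m3 -> E3/E4 P8 similar
  -> R2 @ bar 7 tick 0 v(1, 3): G3/C4 P4 -> C4/G4 P5 similar
  -> R8 @ bar 7 tick 0 v(0, 2): penult P8 not 3rd/6th
  -> R1 @ bar 8 tick 0 v(1, 3): C4/G4 P5 -> D4/A4 P5 similar
  -> R6 @ bar 8 tick 3 v(0, 2): closes on m3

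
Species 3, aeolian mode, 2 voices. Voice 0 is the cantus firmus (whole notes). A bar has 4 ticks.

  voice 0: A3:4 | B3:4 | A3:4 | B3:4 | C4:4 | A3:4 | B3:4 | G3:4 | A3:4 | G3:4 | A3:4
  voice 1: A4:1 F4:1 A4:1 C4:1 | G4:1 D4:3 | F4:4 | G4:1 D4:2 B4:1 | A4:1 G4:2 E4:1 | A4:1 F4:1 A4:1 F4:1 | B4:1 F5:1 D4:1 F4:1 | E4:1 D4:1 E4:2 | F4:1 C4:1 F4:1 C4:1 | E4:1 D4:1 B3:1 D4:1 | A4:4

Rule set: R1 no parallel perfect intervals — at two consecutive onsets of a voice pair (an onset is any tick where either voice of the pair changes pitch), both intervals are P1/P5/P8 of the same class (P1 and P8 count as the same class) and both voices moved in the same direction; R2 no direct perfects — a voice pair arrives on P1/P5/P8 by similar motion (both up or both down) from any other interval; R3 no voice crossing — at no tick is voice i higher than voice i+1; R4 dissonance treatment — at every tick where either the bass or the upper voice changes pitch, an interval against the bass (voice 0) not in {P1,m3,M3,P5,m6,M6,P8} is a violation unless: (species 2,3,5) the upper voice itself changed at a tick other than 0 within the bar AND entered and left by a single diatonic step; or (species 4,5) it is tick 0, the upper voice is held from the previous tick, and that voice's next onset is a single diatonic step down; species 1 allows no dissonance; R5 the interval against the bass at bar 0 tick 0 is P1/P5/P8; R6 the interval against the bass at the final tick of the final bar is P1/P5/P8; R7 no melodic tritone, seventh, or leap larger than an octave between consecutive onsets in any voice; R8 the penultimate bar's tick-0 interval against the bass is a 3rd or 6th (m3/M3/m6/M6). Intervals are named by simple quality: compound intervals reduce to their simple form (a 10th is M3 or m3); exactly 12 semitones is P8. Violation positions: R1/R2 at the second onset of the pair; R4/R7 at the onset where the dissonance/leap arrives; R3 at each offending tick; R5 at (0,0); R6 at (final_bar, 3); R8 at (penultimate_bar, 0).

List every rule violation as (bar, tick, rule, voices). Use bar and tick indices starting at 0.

(6, 0, R2, (0, 1))
(6, 0, R7, (1,))
(6, 1, R4, (0, 1))
(6, 1, R7, (1,))
(6, 2, R7, (1,))
(6, 3, R4, (0, 1))
(10, 0, R2, (0, 1))

bar 0: v0=A3 v1=A4 downbeat P8
bar 1: v0=B3 v1=G4 downbeat m6
bar 2: v0=A3 v1=F4 downbeat m6
bar 3: v0=B3 v1=G4 downbeat m6
bar 4: v0=C4 v1=A4 downbeat M6
bar 5: v0=A3 v1=A4 downbeat P8
bar 6: v0=B3 v1=B4 downbeat P8
bar 7: v0=G3 v1=E4 downbeat M6
bar 8: v0=A3 v1=F4 downbeat m6
bar 9: v0=G3 v1=E4 downbeat M6
bar 10: v0=A3 v1=A4 downbeat P8
  -> R2 @ bar 6 tick 0 v(0, 1): A3/F4 m6 -> B3/B4 P8 similar
  -> R7 @ bar 6 tick 0 v(1,): F4->B4 leap 6st
  -> R4 @ bar 6 tick 1 v(0, 1): B3/F5 TT untreated
  -> R7 @ bar 6 tick 1 v(1,): B4->F5 leap 6st
  -> R7 @ bar 6 tick 2 v(1,): F5->D4 leap 15st
  -> R4 @ bar 6 tick 3 v(0, 1): B3/F4 TT untreated
  -> R2 @ bar 10 tick 0 v(0, 1): G3/D4 P5 -> A3/A4 P8 similar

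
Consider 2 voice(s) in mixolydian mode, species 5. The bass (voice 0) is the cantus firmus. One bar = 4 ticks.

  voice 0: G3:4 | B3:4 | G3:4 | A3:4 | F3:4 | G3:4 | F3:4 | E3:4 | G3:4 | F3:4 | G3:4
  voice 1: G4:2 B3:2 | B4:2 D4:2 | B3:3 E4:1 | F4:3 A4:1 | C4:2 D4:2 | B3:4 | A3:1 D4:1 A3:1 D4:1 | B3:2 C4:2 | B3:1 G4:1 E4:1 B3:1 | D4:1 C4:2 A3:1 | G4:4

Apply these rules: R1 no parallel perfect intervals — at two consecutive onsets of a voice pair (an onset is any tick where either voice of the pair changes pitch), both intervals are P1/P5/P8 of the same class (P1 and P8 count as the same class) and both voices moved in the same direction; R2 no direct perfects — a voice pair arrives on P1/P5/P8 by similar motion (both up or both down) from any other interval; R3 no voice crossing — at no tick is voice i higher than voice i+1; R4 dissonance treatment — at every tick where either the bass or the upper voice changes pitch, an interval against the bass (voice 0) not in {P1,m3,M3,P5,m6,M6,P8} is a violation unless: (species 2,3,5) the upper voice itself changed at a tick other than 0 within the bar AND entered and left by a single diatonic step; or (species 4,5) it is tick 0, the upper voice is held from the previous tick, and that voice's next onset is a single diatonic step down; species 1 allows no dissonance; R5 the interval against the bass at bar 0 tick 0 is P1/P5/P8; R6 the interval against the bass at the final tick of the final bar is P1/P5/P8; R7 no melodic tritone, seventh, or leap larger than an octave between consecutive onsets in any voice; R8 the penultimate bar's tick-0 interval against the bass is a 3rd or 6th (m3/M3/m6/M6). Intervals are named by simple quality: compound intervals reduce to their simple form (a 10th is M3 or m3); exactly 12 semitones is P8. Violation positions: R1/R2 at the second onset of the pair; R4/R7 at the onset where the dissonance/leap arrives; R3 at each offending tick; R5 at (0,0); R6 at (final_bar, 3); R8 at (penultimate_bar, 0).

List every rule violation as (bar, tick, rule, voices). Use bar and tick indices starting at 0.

bar 0: v0=G3 v1=G4 downbeat P8
bar 1: v0=B3 v1=B4 downbeat P8
bar 2: v0=G3 v1=B3 downbeat M3
bar 3: v0=A3 v1=F4 downbeat m6
bar 4: v0=F3 v1=C4 downbeat P5
bar 5: v0=G3 v1=B3 downbeat M3
bar 6: v0=F3 v1=A3 downbeat M3
bar 7: v0=E3 v1=B3 downbeat P5
bar 8: v0=G3 v1=B3 downbeat M3
bar 9: v0=F3 v1=D4 downbeat M6
bar 10: v0=G3 v1=G4 downbeat P8
  -> R2 @ bar 1 tick 0 v(0, 1): G3/B3 M3 -> B3/B4 P8 similar
  -> R2 @ bar 4 tick 0 v(0, 1): A3/A4 P8 -> F3/C4 P5 similar
  -> R2 @ bar 7 tick 0 v(0, 1): F3/D4 M6 -> E3/B3 P5 similar
  -> R2 @ bar 10 tick 0 v(0, 1): F3/A3 M3 -> G3/G4 P8 similar
  -> R7 @ bar 10 tick 0 v(1,): A3->G4 leap 10st

(1, 0, R2, (0, 1))
(4, 0, R2, (0, 1))
(7, 0, R2, (0, 1))
(10, 0, R2, (0, 1))
(10, 0, R7, (1,))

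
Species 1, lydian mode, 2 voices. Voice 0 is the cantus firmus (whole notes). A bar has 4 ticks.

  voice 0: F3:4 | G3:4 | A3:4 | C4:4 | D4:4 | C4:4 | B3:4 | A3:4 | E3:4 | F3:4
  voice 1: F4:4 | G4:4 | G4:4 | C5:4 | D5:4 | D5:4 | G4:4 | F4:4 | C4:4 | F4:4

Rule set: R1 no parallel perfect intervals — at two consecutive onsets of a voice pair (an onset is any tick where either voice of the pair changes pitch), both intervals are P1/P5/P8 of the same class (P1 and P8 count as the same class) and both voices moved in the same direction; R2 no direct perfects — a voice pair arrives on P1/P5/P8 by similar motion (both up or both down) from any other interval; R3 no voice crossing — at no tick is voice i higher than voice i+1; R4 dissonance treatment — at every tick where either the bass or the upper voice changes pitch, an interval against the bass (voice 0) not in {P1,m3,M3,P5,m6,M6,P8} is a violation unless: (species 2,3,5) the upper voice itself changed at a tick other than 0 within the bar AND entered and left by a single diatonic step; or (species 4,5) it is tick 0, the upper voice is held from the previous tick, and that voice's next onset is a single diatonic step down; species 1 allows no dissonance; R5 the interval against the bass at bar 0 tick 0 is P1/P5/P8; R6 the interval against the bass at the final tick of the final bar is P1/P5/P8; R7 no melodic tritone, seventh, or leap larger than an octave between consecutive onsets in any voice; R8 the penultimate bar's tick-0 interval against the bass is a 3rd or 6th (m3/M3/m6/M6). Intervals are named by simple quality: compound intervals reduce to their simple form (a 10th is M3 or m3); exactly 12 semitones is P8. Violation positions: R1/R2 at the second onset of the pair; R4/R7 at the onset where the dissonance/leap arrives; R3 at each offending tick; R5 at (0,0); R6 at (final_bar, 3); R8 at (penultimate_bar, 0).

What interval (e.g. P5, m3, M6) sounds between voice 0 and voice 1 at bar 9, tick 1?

P8

voice 0=F3 voice 1=F4 -> P8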